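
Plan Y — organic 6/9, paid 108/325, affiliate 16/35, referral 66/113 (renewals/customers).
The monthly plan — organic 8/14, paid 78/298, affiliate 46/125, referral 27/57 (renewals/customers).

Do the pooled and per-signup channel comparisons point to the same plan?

Organic: Plan Y 6/9 = 66.7%, the monthly plan 8/14 = 57.1% → Plan Y
Paid: Plan Y 108/325 = 33.2%, the monthly plan 78/298 = 26.2% → Plan Y
Affiliate: Plan Y 16/35 = 45.7%, the monthly plan 46/125 = 36.8% → Plan Y
Referral: Plan Y 66/113 = 58.4%, the monthly plan 27/57 = 47.4% → Plan Y
Overall: Plan Y 196/482 = 40.7%, the monthly plan 159/494 = 32.2% → Plan Y
Plan Y wins overall and in every signup group — no reversal.

Yes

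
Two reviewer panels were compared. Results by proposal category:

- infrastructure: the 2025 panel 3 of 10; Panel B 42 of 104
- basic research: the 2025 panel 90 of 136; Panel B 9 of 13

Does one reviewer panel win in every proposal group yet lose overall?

Infrastructure: the 2025 panel 3/10 = 30.0%, Panel B 42/104 = 40.4% → Panel B
Basic research: the 2025 panel 90/136 = 66.2%, Panel B 9/13 = 69.2% → Panel B
Overall: the 2025 panel 93/146 = 63.7%, Panel B 51/117 = 43.6% → the 2025 panel
Panel B wins each proposal group but the 2025 panel wins overall — the comparison reverses. Panel B's proposals skew toward infrastructure, which has a lower base rate.

Yes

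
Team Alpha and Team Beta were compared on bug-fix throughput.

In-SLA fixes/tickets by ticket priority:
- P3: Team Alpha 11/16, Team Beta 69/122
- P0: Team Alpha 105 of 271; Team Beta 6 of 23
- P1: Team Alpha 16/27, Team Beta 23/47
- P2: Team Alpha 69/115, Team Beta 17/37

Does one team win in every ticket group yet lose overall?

Yes

P3: Team Alpha 11/16 = 68.8%, Team Beta 69/122 = 56.6% → Team Alpha
P0: Team Alpha 105/271 = 38.7%, Team Beta 6/23 = 26.1% → Team Alpha
P1: Team Alpha 16/27 = 59.3%, Team Beta 23/47 = 48.9% → Team Alpha
P2: Team Alpha 69/115 = 60.0%, Team Beta 17/37 = 45.9% → Team Alpha
Overall: Team Alpha 201/429 = 46.9%, Team Beta 115/229 = 50.2% → Team Beta
Team Alpha wins each ticket group but Team Beta wins overall — the comparison reverses. Team Alpha's tickets skew toward P0, which has a lower base rate.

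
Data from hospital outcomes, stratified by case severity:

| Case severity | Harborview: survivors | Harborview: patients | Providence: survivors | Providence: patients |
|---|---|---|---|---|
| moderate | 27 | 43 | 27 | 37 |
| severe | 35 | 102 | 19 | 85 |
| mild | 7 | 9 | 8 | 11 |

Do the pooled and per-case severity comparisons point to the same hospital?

Moderate: Harborview 27/43 = 62.8%, Providence 27/37 = 73.0% → Providence
Severe: Harborview 35/102 = 34.3%, Providence 19/85 = 22.4% → Harborview
Mild: Harborview 7/9 = 77.8%, Providence 8/11 = 72.7% → Harborview
Overall: Harborview 69/154 = 44.8%, Providence 54/133 = 40.6% → Harborview
Neither sweeps: Harborview wins 2 of 3 groups, Providence wins 1. Harborview wins overall but not every group — no Simpson reversal.

No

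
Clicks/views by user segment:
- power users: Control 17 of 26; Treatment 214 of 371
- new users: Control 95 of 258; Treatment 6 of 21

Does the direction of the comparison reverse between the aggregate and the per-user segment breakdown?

Power users: Control 17/26 = 65.4%, Treatment 214/371 = 57.7% → Control
New users: Control 95/258 = 36.8%, Treatment 6/21 = 28.6% → Control
Overall: Control 112/284 = 39.4%, Treatment 220/392 = 56.1% → Treatment
Control wins each user group but Treatment wins overall — the comparison reverses. Control's views skew toward new users, which has a lower base rate.

Yes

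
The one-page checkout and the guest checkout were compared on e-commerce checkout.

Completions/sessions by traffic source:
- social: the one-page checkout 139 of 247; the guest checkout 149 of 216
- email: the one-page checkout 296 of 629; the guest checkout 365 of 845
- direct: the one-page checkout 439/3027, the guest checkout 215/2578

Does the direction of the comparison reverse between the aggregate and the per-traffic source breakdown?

No

Social: the one-page checkout 139/247 = 56.3%, the guest checkout 149/216 = 69.0% → the guest checkout
Email: the one-page checkout 296/629 = 47.1%, the guest checkout 365/845 = 43.2% → the one-page checkout
Direct: the one-page checkout 439/3027 = 14.5%, the guest checkout 215/2578 = 8.3% → the one-page checkout
Overall: the one-page checkout 874/3903 = 22.4%, the guest checkout 729/3639 = 20.0% → the one-page checkout
Neither sweeps: the one-page checkout wins 2 of 3 groups, the guest checkout wins 1. The one-page checkout wins overall but not every group — no Simpson reversal.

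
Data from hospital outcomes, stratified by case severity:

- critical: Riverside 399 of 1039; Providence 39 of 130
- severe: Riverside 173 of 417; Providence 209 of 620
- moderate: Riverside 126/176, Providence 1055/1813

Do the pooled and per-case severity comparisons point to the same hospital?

Critical: Riverside 399/1039 = 38.4%, Providence 39/130 = 30.0% → Riverside
Severe: Riverside 173/417 = 41.5%, Providence 209/620 = 33.7% → Riverside
Moderate: Riverside 126/176 = 71.6%, Providence 1055/1813 = 58.2% → Riverside
Overall: Riverside 698/1632 = 42.8%, Providence 1303/2563 = 50.8% → Providence
Riverside wins each case group but Providence wins overall — the comparison reverses. Riverside's patients skew toward critical, which has a lower base rate.

No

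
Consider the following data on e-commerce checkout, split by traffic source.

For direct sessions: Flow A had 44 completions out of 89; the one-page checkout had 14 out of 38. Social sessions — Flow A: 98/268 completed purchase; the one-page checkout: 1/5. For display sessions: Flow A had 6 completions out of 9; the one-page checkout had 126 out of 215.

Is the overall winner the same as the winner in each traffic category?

No

Direct: Flow A 44/89 = 49.4%, the one-page checkout 14/38 = 36.8% → Flow A
Social: Flow A 98/268 = 36.6%, the one-page checkout 1/5 = 20.0% → Flow A
Display: Flow A 6/9 = 66.7%, the one-page checkout 126/215 = 58.6% → Flow A
Overall: Flow A 148/366 = 40.4%, the one-page checkout 141/258 = 54.7% → the one-page checkout
Flow A wins each traffic group but the one-page checkout wins overall — the comparison reverses. Flow A's sessions skew toward social, which has a lower base rate.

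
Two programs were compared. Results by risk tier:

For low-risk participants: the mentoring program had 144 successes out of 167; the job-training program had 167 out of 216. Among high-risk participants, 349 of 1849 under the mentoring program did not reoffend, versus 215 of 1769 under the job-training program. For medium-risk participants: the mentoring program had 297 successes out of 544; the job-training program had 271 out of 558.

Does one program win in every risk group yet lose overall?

No

Low-risk: the mentoring program 144/167 = 86.2%, the job-training program 167/216 = 77.3% → the mentoring program
High-risk: the mentoring program 349/1849 = 18.9%, the job-training program 215/1769 = 12.2% → the mentoring program
Medium-risk: the mentoring program 297/544 = 54.6%, the job-training program 271/558 = 48.6% → the mentoring program
Overall: the mentoring program 790/2560 = 30.9%, the job-training program 653/2543 = 25.7% → the mentoring program
The mentoring program wins overall and in every risk group — no reversal.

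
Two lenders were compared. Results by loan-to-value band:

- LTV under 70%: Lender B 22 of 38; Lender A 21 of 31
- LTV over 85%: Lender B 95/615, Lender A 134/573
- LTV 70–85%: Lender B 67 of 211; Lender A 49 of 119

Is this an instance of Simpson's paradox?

No

LTV under 70%: Lender B 22/38 = 57.9%, Lender A 21/31 = 67.7% → Lender A
LTV over 85%: Lender B 95/615 = 15.4%, Lender A 134/573 = 23.4% → Lender A
LTV 70–85%: Lender B 67/211 = 31.8%, Lender A 49/119 = 41.2% → Lender A
Overall: Lender B 184/864 = 21.3%, Lender A 204/723 = 28.2% → Lender A
Lender A wins overall and in every loan-to-value group — no reversal.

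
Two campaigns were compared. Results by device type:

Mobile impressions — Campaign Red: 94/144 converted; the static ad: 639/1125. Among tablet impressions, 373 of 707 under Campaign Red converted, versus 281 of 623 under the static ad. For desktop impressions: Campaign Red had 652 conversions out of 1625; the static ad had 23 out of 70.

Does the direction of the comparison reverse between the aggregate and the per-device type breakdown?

Yes

Mobile: Campaign Red 94/144 = 65.3%, the static ad 639/1125 = 56.8% → Campaign Red
Tablet: Campaign Red 373/707 = 52.8%, the static ad 281/623 = 45.1% → Campaign Red
Desktop: Campaign Red 652/1625 = 40.1%, the static ad 23/70 = 32.9% → Campaign Red
Overall: Campaign Red 1119/2476 = 45.2%, the static ad 943/1818 = 51.9% → the static ad
Campaign Red wins each device group but the static ad wins overall — the comparison reverses. Campaign Red's impressions skew toward desktop, which has a lower base rate.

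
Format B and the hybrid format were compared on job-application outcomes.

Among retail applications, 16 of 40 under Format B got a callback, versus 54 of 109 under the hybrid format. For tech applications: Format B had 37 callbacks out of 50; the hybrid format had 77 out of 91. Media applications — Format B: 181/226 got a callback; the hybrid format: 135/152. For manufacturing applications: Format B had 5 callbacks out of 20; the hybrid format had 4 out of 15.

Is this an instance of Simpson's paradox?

Retail: Format B 16/40 = 40.0%, the hybrid format 54/109 = 49.5% → the hybrid format
Tech: Format B 37/50 = 74.0%, the hybrid format 77/91 = 84.6% → the hybrid format
Media: Format B 181/226 = 80.1%, the hybrid format 135/152 = 88.8% → the hybrid format
Manufacturing: Format B 5/20 = 25.0%, the hybrid format 4/15 = 26.7% → the hybrid format
Overall: Format B 239/336 = 71.1%, the hybrid format 270/367 = 73.6% → the hybrid format
The hybrid format wins overall and in every industry group — no reversal.

No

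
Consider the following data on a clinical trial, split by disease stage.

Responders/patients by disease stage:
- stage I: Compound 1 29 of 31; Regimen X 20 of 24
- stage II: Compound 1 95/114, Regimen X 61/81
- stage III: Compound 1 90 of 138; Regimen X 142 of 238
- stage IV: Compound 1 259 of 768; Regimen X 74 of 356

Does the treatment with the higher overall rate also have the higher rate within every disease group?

Yes

Stage I: Compound 1 29/31 = 93.5%, Regimen X 20/24 = 83.3% → Compound 1
Stage II: Compound 1 95/114 = 83.3%, Regimen X 61/81 = 75.3% → Compound 1
Stage III: Compound 1 90/138 = 65.2%, Regimen X 142/238 = 59.7% → Compound 1
Stage IV: Compound 1 259/768 = 33.7%, Regimen X 74/356 = 20.8% → Compound 1
Overall: Compound 1 473/1051 = 45.0%, Regimen X 297/699 = 42.5% → Compound 1
Compound 1 wins overall and in every disease group — no reversal.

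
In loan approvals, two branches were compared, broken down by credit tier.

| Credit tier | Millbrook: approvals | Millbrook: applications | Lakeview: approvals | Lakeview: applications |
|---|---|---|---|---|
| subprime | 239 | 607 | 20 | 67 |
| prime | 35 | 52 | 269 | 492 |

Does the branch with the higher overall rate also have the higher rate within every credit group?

No

Subprime: Millbrook 239/607 = 39.4%, Lakeview 20/67 = 29.9% → Millbrook
Prime: Millbrook 35/52 = 67.3%, Lakeview 269/492 = 54.7% → Millbrook
Overall: Millbrook 274/659 = 41.6%, Lakeview 289/559 = 51.7% → Lakeview
Millbrook wins each credit group but Lakeview wins overall — the comparison reverses. Millbrook's applications skew toward subprime, which has a lower base rate.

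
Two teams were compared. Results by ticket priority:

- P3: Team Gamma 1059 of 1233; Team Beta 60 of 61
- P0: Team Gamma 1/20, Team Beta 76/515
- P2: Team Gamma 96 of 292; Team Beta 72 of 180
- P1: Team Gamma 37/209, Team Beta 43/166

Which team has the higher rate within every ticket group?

Team Beta

P3: Team Gamma 1059/1233 = 85.9%, Team Beta 60/61 = 98.4% → Team Beta
P0: Team Gamma 1/20 = 5.0%, Team Beta 76/515 = 14.8% → Team Beta
P2: Team Gamma 96/292 = 32.9%, Team Beta 72/180 = 40.0% → Team Beta
P1: Team Gamma 37/209 = 17.7%, Team Beta 43/166 = 25.9% → Team Beta
Team Beta has the higher rate in all 4 groups.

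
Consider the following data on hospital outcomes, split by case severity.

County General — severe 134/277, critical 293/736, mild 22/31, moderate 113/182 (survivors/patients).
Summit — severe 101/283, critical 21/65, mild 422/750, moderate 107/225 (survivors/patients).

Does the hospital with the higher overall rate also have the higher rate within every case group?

Severe: County General 134/277 = 48.4%, Summit 101/283 = 35.7% → County General
Critical: County General 293/736 = 39.8%, Summit 21/65 = 32.3% → County General
Mild: County General 22/31 = 71.0%, Summit 422/750 = 56.3% → County General
Moderate: County General 113/182 = 62.1%, Summit 107/225 = 47.6% → County General
Overall: County General 562/1226 = 45.8%, Summit 651/1323 = 49.2% → Summit
County General wins each case group but Summit wins overall — the comparison reverses. County General's patients skew toward critical, which has a lower base rate.

No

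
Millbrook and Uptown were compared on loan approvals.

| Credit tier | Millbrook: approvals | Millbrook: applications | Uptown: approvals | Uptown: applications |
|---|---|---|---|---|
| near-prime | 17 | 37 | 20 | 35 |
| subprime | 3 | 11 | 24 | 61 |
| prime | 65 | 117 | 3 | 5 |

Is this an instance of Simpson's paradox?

Yes

Near-prime: Millbrook 17/37 = 45.9%, Uptown 20/35 = 57.1% → Uptown
Subprime: Millbrook 3/11 = 27.3%, Uptown 24/61 = 39.3% → Uptown
Prime: Millbrook 65/117 = 55.6%, Uptown 3/5 = 60.0% → Uptown
Overall: Millbrook 85/165 = 51.5%, Uptown 47/101 = 46.5% → Millbrook
Uptown wins each credit group but Millbrook wins overall — the comparison reverses. Uptown's applications skew toward subprime, which has a lower base rate.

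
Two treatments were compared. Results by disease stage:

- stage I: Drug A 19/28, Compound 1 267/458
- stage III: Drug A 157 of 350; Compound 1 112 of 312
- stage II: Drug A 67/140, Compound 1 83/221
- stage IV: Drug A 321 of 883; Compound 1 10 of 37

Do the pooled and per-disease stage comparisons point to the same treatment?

No

Stage I: Drug A 19/28 = 67.9%, Compound 1 267/458 = 58.3% → Drug A
Stage III: Drug A 157/350 = 44.9%, Compound 1 112/312 = 35.9% → Drug A
Stage II: Drug A 67/140 = 47.9%, Compound 1 83/221 = 37.6% → Drug A
Stage IV: Drug A 321/883 = 36.4%, Compound 1 10/37 = 27.0% → Drug A
Overall: Drug A 564/1401 = 40.3%, Compound 1 472/1028 = 45.9% → Compound 1
Drug A wins each disease group but Compound 1 wins overall — the comparison reverses. Drug A's patients skew toward stage IV, which has a lower base rate.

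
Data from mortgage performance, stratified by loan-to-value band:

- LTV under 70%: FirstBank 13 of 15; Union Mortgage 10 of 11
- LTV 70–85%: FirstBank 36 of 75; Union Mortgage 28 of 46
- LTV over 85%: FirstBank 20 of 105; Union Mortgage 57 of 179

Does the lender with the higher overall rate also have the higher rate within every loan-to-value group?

LTV under 70%: FirstBank 13/15 = 86.7%, Union Mortgage 10/11 = 90.9% → Union Mortgage
LTV 70–85%: FirstBank 36/75 = 48.0%, Union Mortgage 28/46 = 60.9% → Union Mortgage
LTV over 85%: FirstBank 20/105 = 19.0%, Union Mortgage 57/179 = 31.8% → Union Mortgage
Overall: FirstBank 69/195 = 35.4%, Union Mortgage 95/236 = 40.3% → Union Mortgage
Union Mortgage wins overall and in every loan-to-value group — no reversal.

Yes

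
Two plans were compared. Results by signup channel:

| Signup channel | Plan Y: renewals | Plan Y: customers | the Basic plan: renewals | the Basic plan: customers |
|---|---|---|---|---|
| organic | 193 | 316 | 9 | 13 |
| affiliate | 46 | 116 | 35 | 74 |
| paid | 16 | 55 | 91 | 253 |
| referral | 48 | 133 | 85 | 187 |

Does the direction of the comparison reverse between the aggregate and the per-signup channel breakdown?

Yes

Organic: Plan Y 193/316 = 61.1%, the Basic plan 9/13 = 69.2% → the Basic plan
Affiliate: Plan Y 46/116 = 39.7%, the Basic plan 35/74 = 47.3% → the Basic plan
Paid: Plan Y 16/55 = 29.1%, the Basic plan 91/253 = 36.0% → the Basic plan
Referral: Plan Y 48/133 = 36.1%, the Basic plan 85/187 = 45.5% → the Basic plan
Overall: Plan Y 303/620 = 48.9%, the Basic plan 220/527 = 41.7% → Plan Y
The Basic plan wins each signup group but Plan Y wins overall — the comparison reverses. The Basic plan's customers skew toward paid, which has a lower base rate.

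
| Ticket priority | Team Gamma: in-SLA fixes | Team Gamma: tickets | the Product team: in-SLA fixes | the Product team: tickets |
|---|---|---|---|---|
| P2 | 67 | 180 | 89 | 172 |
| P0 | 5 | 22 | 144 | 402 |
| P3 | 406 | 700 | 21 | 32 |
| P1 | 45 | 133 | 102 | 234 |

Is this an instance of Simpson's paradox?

Yes

P2: Team Gamma 67/180 = 37.2%, the Product team 89/172 = 51.7% → the Product team
P0: Team Gamma 5/22 = 22.7%, the Product team 144/402 = 35.8% → the Product team
P3: Team Gamma 406/700 = 58.0%, the Product team 21/32 = 65.6% → the Product team
P1: Team Gamma 45/133 = 33.8%, the Product team 102/234 = 43.6% → the Product team
Overall: Team Gamma 523/1035 = 50.5%, the Product team 356/840 = 42.4% → Team Gamma
The Product team wins each ticket group but Team Gamma wins overall — the comparison reverses. The Product team's tickets skew toward P0, which has a lower base rate.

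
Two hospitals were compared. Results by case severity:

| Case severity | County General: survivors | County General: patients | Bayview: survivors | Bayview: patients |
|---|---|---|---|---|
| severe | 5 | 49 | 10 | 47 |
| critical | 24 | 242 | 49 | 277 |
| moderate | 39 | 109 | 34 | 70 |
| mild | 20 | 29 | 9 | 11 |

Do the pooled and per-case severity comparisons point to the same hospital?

Severe: County General 5/49 = 10.2%, Bayview 10/47 = 21.3% → Bayview
Critical: County General 24/242 = 9.9%, Bayview 49/277 = 17.7% → Bayview
Moderate: County General 39/109 = 35.8%, Bayview 34/70 = 48.6% → Bayview
Mild: County General 20/29 = 69.0%, Bayview 9/11 = 81.8% → Bayview
Overall: County General 88/429 = 20.5%, Bayview 102/405 = 25.2% → Bayview
Bayview wins overall and in every case group — no reversal.

Yes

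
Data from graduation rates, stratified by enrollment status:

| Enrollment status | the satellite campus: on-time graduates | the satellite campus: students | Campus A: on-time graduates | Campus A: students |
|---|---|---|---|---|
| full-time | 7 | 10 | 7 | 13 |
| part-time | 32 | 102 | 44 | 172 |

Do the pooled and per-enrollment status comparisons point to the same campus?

Full-time: the satellite campus 7/10 = 70.0%, Campus A 7/13 = 53.8% → the satellite campus
Part-time: the satellite campus 32/102 = 31.4%, Campus A 44/172 = 25.6% → the satellite campus
Overall: the satellite campus 39/112 = 34.8%, Campus A 51/185 = 27.6% → the satellite campus
The satellite campus wins overall and in every enrollment group — no reversal.

Yes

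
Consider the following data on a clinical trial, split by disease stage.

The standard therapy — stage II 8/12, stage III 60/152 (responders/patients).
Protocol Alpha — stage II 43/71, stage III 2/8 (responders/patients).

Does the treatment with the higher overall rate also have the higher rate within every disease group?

Stage II: the standard therapy 8/12 = 66.7%, Protocol Alpha 43/71 = 60.6% → the standard therapy
Stage III: the standard therapy 60/152 = 39.5%, Protocol Alpha 2/8 = 25.0% → the standard therapy
Overall: the standard therapy 68/164 = 41.5%, Protocol Alpha 45/79 = 57.0% → Protocol Alpha
The standard therapy wins each disease group but Protocol Alpha wins overall — the comparison reverses. The standard therapy's patients skew toward stage III, which has a lower base rate.

No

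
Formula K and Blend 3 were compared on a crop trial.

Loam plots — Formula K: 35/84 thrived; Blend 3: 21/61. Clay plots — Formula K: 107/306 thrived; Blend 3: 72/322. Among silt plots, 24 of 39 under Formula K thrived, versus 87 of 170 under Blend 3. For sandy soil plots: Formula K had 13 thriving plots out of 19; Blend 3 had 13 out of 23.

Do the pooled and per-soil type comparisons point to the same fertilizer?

Loam: Formula K 35/84 = 41.7%, Blend 3 21/61 = 34.4% → Formula K
Clay: Formula K 107/306 = 35.0%, Blend 3 72/322 = 22.4% → Formula K
Silt: Formula K 24/39 = 61.5%, Blend 3 87/170 = 51.2% → Formula K
Sandy soil: Formula K 13/19 = 68.4%, Blend 3 13/23 = 56.5% → Formula K
Overall: Formula K 179/448 = 40.0%, Blend 3 193/576 = 33.5% → Formula K
Formula K wins overall and in every soil group — no reversal.

Yes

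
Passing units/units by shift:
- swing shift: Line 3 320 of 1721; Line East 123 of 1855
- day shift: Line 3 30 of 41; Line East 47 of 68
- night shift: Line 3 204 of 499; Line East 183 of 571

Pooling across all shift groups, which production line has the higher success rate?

Swing shift: Line 3 320/1721 = 18.6%, Line East 123/1855 = 6.6% → Line 3
Day shift: Line 3 30/41 = 73.2%, Line East 47/68 = 69.1% → Line 3
Night shift: Line 3 204/499 = 40.9%, Line East 183/571 = 32.0% → Line 3
Overall: Line 3 554/2261 = 24.5%, Line East 353/2494 = 14.2% → Line 3

Line 3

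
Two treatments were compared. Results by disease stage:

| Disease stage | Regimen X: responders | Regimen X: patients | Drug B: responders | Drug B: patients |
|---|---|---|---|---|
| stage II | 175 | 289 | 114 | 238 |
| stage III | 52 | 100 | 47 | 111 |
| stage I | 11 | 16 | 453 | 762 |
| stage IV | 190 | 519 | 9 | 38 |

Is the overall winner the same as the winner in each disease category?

No

Stage II: Regimen X 175/289 = 60.6%, Drug B 114/238 = 47.9% → Regimen X
Stage III: Regimen X 52/100 = 52.0%, Drug B 47/111 = 42.3% → Regimen X
Stage I: Regimen X 11/16 = 68.8%, Drug B 453/762 = 59.4% → Regimen X
Stage IV: Regimen X 190/519 = 36.6%, Drug B 9/38 = 23.7% → Regimen X
Overall: Regimen X 428/924 = 46.3%, Drug B 623/1149 = 54.2% → Drug B
Regimen X wins each disease group but Drug B wins overall — the comparison reverses. Regimen X's patients skew toward stage IV, which has a lower base rate.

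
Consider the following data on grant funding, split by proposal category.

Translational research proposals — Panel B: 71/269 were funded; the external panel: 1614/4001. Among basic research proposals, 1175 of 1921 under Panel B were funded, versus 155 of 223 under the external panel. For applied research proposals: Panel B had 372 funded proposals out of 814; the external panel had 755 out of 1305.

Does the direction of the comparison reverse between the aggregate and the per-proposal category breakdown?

Yes

Translational research: Panel B 71/269 = 26.4%, the external panel 1614/4001 = 40.3% → the external panel
Basic research: Panel B 1175/1921 = 61.2%, the external panel 155/223 = 69.5% → the external panel
Applied research: Panel B 372/814 = 45.7%, the external panel 755/1305 = 57.9% → the external panel
Overall: Panel B 1618/3004 = 53.9%, the external panel 2524/5529 = 45.7% → Panel B
The external panel wins each proposal group but Panel B wins overall — the comparison reverses. The external panel's proposals skew toward translational research, which has a lower base rate.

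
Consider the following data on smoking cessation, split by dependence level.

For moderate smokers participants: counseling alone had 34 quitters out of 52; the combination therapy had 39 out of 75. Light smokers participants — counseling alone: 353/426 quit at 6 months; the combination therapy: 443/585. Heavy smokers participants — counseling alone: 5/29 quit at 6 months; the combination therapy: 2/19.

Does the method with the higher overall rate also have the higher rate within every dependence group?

Moderate smokers: counseling alone 34/52 = 65.4%, the combination therapy 39/75 = 52.0% → counseling alone
Light smokers: counseling alone 353/426 = 82.9%, the combination therapy 443/585 = 75.7% → counseling alone
Heavy smokers: counseling alone 5/29 = 17.2%, the combination therapy 2/19 = 10.5% → counseling alone
Overall: counseling alone 392/507 = 77.3%, the combination therapy 484/679 = 71.3% → counseling alone
Counseling alone wins overall and in every dependence group — no reversal.

Yes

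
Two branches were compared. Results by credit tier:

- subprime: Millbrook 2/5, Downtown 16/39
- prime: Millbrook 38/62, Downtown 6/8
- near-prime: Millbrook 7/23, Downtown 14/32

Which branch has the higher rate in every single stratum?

Subprime: Millbrook 2/5 = 40.0%, Downtown 16/39 = 41.0% → Downtown
Prime: Millbrook 38/62 = 61.3%, Downtown 6/8 = 75.0% → Downtown
Near-prime: Millbrook 7/23 = 30.4%, Downtown 14/32 = 43.8% → Downtown
Downtown has the higher rate in all 3 groups.

Downtown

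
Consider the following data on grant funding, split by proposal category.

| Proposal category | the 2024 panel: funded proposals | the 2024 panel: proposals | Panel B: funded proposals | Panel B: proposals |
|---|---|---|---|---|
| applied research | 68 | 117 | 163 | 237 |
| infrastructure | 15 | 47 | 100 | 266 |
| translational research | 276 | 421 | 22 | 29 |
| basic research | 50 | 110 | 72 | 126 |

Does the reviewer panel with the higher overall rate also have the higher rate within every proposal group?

No

Applied research: the 2024 panel 68/117 = 58.1%, Panel B 163/237 = 68.8% → Panel B
Infrastructure: the 2024 panel 15/47 = 31.9%, Panel B 100/266 = 37.6% → Panel B
Translational research: the 2024 panel 276/421 = 65.6%, Panel B 22/29 = 75.9% → Panel B
Basic research: the 2024 panel 50/110 = 45.5%, Panel B 72/126 = 57.1% → Panel B
Overall: the 2024 panel 409/695 = 58.8%, Panel B 357/658 = 54.3% → the 2024 panel
Panel B wins each proposal group but the 2024 panel wins overall — the comparison reverses. Panel B's proposals skew toward infrastructure, which has a lower base rate.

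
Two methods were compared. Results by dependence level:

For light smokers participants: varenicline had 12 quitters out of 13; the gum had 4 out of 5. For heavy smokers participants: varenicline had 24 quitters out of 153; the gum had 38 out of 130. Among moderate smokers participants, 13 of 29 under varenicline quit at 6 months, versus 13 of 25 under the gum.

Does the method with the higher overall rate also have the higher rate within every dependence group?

No

Light smokers: varenicline 12/13 = 92.3%, the gum 4/5 = 80.0% → varenicline
Heavy smokers: varenicline 24/153 = 15.7%, the gum 38/130 = 29.2% → the gum
Moderate smokers: varenicline 13/29 = 44.8%, the gum 13/25 = 52.0% → the gum
Overall: varenicline 49/195 = 25.1%, the gum 55/160 = 34.4% → the gum
Neither sweeps: varenicline wins 1 of 3 groups, the gum wins 2. The gum wins overall but not every group — no Simpson reversal.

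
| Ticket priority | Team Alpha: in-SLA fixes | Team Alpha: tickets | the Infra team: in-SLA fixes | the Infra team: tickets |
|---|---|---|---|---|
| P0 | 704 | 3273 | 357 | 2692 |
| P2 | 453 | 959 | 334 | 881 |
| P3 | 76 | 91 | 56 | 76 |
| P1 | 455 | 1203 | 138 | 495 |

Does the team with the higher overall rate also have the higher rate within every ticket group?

Yes

P0: Team Alpha 704/3273 = 21.5%, the Infra team 357/2692 = 13.3% → Team Alpha
P2: Team Alpha 453/959 = 47.2%, the Infra team 334/881 = 37.9% → Team Alpha
P3: Team Alpha 76/91 = 83.5%, the Infra team 56/76 = 73.7% → Team Alpha
P1: Team Alpha 455/1203 = 37.8%, the Infra team 138/495 = 27.9% → Team Alpha
Overall: Team Alpha 1688/5526 = 30.5%, the Infra team 885/4144 = 21.4% → Team Alpha
Team Alpha wins overall and in every ticket group — no reversal.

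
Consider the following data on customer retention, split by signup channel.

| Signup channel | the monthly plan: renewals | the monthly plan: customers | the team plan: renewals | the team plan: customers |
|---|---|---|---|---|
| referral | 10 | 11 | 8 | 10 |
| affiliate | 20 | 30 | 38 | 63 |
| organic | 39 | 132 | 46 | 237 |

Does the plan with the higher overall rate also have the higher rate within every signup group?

Referral: the monthly plan 10/11 = 90.9%, the team plan 8/10 = 80.0% → the monthly plan
Affiliate: the monthly plan 20/30 = 66.7%, the team plan 38/63 = 60.3% → the monthly plan
Organic: the monthly plan 39/132 = 29.5%, the team plan 46/237 = 19.4% → the monthly plan
Overall: the monthly plan 69/173 = 39.9%, the team plan 92/310 = 29.7% → the monthly plan
The monthly plan wins overall and in every signup group — no reversal.

Yes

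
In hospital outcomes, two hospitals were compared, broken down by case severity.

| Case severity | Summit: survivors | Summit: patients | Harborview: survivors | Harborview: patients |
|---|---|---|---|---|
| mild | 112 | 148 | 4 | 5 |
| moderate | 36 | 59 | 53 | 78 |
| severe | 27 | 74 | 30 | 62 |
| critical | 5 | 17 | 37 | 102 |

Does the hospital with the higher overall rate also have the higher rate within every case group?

Mild: Summit 112/148 = 75.7%, Harborview 4/5 = 80.0% → Harborview
Moderate: Summit 36/59 = 61.0%, Harborview 53/78 = 67.9% → Harborview
Severe: Summit 27/74 = 36.5%, Harborview 30/62 = 48.4% → Harborview
Critical: Summit 5/17 = 29.4%, Harborview 37/102 = 36.3% → Harborview
Overall: Summit 180/298 = 60.4%, Harborview 124/247 = 50.2% → Summit
Harborview wins each case group but Summit wins overall — the comparison reverses. Harborview's patients skew toward critical, which has a lower base rate.

No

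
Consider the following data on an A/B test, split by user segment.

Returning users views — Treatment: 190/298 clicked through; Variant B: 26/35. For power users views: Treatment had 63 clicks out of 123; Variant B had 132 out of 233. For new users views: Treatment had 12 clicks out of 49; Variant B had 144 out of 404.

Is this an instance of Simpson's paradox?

Yes

Returning users: Treatment 190/298 = 63.8%, Variant B 26/35 = 74.3% → Variant B
Power users: Treatment 63/123 = 51.2%, Variant B 132/233 = 56.7% → Variant B
New users: Treatment 12/49 = 24.5%, Variant B 144/404 = 35.6% → Variant B
Overall: Treatment 265/470 = 56.4%, Variant B 302/672 = 44.9% → Treatment
Variant B wins each user group but Treatment wins overall — the comparison reverses. Variant B's views skew toward new users, which has a lower base rate.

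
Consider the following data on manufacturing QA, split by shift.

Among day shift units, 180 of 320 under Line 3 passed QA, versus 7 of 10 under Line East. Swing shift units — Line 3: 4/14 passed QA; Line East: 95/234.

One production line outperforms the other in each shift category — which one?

Line East

Day shift: Line 3 180/320 = 56.2%, Line East 7/10 = 70.0% → Line East
Swing shift: Line 3 4/14 = 28.6%, Line East 95/234 = 40.6% → Line East
Line East has the higher rate in both groups.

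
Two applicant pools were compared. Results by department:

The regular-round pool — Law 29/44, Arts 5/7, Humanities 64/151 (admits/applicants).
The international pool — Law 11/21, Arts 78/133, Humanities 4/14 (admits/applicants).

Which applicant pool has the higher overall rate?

the international pool

Law: the regular-round pool 29/44 = 65.9%, the international pool 11/21 = 52.4% → the regular-round pool
Arts: the regular-round pool 5/7 = 71.4%, the international pool 78/133 = 58.6% → the regular-round pool
Humanities: the regular-round pool 64/151 = 42.4%, the international pool 4/14 = 28.6% → the regular-round pool
Overall: the regular-round pool 98/202 = 48.5%, the international pool 93/168 = 55.4% → the international pool
(The regular-round pool wins every department group but the international pool wins overall — the regular-round pool's applicants skew toward the low-rate Humanities group.)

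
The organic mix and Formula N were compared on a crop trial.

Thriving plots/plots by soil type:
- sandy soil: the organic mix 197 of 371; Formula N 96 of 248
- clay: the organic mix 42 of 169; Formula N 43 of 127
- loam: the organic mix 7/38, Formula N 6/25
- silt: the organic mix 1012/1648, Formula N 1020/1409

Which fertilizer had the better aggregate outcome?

Formula N

Sandy soil: the organic mix 197/371 = 53.1%, Formula N 96/248 = 38.7% → the organic mix
Clay: the organic mix 42/169 = 24.9%, Formula N 43/127 = 33.9% → Formula N
Loam: the organic mix 7/38 = 18.4%, Formula N 6/25 = 24.0% → Formula N
Silt: the organic mix 1012/1648 = 61.4%, Formula N 1020/1409 = 72.4% → Formula N
Overall: the organic mix 1258/2226 = 56.5%, Formula N 1165/1809 = 64.4% → Formula N
(Neither sweeps every soil group, but Formula N has the higher pooled rate.)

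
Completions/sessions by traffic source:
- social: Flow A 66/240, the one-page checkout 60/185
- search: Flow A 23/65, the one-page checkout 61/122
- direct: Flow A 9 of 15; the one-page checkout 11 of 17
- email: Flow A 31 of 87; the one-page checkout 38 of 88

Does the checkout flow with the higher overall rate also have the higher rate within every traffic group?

Social: Flow A 66/240 = 27.5%, the one-page checkout 60/185 = 32.4% → the one-page checkout
Search: Flow A 23/65 = 35.4%, the one-page checkout 61/122 = 50.0% → the one-page checkout
Direct: Flow A 9/15 = 60.0%, the one-page checkout 11/17 = 64.7% → the one-page checkout
Email: Flow A 31/87 = 35.6%, the one-page checkout 38/88 = 43.2% → the one-page checkout
Overall: Flow A 129/407 = 31.7%, the one-page checkout 170/412 = 41.3% → the one-page checkout
The one-page checkout wins overall and in every traffic group — no reversal.

Yes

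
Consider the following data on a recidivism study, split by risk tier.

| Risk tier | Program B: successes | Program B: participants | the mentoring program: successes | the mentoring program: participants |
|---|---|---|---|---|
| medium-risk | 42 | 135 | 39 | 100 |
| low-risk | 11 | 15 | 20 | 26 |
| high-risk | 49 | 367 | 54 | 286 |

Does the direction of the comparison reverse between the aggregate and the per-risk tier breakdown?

No

Medium-risk: Program B 42/135 = 31.1%, the mentoring program 39/100 = 39.0% → the mentoring program
Low-risk: Program B 11/15 = 73.3%, the mentoring program 20/26 = 76.9% → the mentoring program
High-risk: Program B 49/367 = 13.4%, the mentoring program 54/286 = 18.9% → the mentoring program
Overall: Program B 102/517 = 19.7%, the mentoring program 113/412 = 27.4% → the mentoring program
The mentoring program wins overall and in every risk group — no reversal.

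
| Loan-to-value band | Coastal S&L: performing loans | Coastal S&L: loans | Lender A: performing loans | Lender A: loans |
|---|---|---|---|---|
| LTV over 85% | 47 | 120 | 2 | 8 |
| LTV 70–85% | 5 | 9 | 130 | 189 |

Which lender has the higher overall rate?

LTV over 85%: Coastal S&L 47/120 = 39.2%, Lender A 2/8 = 25.0% → Coastal S&L
LTV 70–85%: Coastal S&L 5/9 = 55.6%, Lender A 130/189 = 68.8% → Lender A
Overall: Coastal S&L 52/129 = 40.3%, Lender A 132/197 = 67.0% → Lender A
(Neither sweeps every loan-to-value group, but Lender A has the higher pooled rate.)

Lender A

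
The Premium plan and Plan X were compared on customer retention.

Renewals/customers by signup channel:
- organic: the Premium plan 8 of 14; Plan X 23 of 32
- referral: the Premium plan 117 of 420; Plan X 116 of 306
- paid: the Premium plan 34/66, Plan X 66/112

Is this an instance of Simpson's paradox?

Organic: the Premium plan 8/14 = 57.1%, Plan X 23/32 = 71.9% → Plan X
Referral: the Premium plan 117/420 = 27.9%, Plan X 116/306 = 37.9% → Plan X
Paid: the Premium plan 34/66 = 51.5%, Plan X 66/112 = 58.9% → Plan X
Overall: the Premium plan 159/500 = 31.8%, Plan X 205/450 = 45.6% → Plan X
Plan X wins overall and in every signup group — no reversal.

No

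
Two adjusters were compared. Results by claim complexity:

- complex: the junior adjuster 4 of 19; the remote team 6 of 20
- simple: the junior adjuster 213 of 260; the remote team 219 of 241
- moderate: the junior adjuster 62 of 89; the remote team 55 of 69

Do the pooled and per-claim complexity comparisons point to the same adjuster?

Complex: the junior adjuster 4/19 = 21.1%, the remote team 6/20 = 30.0% → the remote team
Simple: the junior adjuster 213/260 = 81.9%, the remote team 219/241 = 90.9% → the remote team
Moderate: the junior adjuster 62/89 = 69.7%, the remote team 55/69 = 79.7% → the remote team
Overall: the junior adjuster 279/368 = 75.8%, the remote team 280/330 = 84.8% → the remote team
The remote team wins overall and in every claim group — no reversal.

Yes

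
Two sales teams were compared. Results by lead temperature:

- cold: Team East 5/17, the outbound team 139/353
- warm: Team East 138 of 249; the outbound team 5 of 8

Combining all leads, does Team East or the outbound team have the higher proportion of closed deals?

Team East

Cold: Team East 5/17 = 29.4%, the outbound team 139/353 = 39.4% → the outbound team
Warm: Team East 138/249 = 55.4%, the outbound team 5/8 = 62.5% → the outbound team
Overall: Team East 143/266 = 53.8%, the outbound team 144/361 = 39.9% → Team East
(The outbound team wins every lead group but Team East wins overall — the outbound team's leads skew toward the low-rate cold group.)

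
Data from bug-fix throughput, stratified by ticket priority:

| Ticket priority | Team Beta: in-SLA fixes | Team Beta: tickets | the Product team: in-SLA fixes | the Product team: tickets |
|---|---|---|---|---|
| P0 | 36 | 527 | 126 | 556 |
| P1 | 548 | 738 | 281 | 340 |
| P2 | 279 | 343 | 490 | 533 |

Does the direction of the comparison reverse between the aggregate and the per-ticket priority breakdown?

P0: Team Beta 36/527 = 6.8%, the Product team 126/556 = 22.7% → the Product team
P1: Team Beta 548/738 = 74.3%, the Product team 281/340 = 82.6% → the Product team
P2: Team Beta 279/343 = 81.3%, the Product team 490/533 = 91.9% → the Product team
Overall: Team Beta 863/1608 = 53.7%, the Product team 897/1429 = 62.8% → the Product team
The Product team wins overall and in every ticket group — no reversal.

No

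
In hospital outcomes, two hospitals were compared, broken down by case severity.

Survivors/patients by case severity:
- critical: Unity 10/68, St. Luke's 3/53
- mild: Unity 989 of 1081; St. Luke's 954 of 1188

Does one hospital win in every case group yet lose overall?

No

Critical: Unity 10/68 = 14.7%, St. Luke's 3/53 = 5.7% → Unity
Mild: Unity 989/1081 = 91.5%, St. Luke's 954/1188 = 80.3% → Unity
Overall: Unity 999/1149 = 86.9%, St. Luke's 957/1241 = 77.1% → Unity
Unity wins overall and in every case group — no reversal.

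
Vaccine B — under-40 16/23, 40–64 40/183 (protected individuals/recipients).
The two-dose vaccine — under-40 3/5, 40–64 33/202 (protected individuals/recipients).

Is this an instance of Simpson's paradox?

Under-40: Vaccine B 16/23 = 69.6%, the two-dose vaccine 3/5 = 60.0% → Vaccine B
40–64: Vaccine B 40/183 = 21.9%, the two-dose vaccine 33/202 = 16.3% → Vaccine B
Overall: Vaccine B 56/206 = 27.2%, the two-dose vaccine 36/207 = 17.4% → Vaccine B
Vaccine B wins overall and in every age group — no reversal.

No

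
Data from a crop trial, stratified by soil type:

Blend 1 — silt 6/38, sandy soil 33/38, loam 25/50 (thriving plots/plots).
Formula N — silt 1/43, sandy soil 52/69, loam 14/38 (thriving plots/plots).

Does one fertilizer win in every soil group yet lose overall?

Silt: Blend 1 6/38 = 15.8%, Formula N 1/43 = 2.3% → Blend 1
Sandy soil: Blend 1 33/38 = 86.8%, Formula N 52/69 = 75.4% → Blend 1
Loam: Blend 1 25/50 = 50.0%, Formula N 14/38 = 36.8% → Blend 1
Overall: Blend 1 64/126 = 50.8%, Formula N 67/150 = 44.7% → Blend 1
Blend 1 wins overall and in every soil group — no reversal.

No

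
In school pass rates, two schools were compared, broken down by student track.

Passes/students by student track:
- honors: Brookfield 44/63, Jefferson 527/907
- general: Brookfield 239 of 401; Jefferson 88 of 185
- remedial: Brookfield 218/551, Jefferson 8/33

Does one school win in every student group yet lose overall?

Yes

Honors: Brookfield 44/63 = 69.8%, Jefferson 527/907 = 58.1% → Brookfield
General: Brookfield 239/401 = 59.6%, Jefferson 88/185 = 47.6% → Brookfield
Remedial: Brookfield 218/551 = 39.6%, Jefferson 8/33 = 24.2% → Brookfield
Overall: Brookfield 501/1015 = 49.4%, Jefferson 623/1125 = 55.4% → Jefferson
Brookfield wins each student group but Jefferson wins overall — the comparison reverses. Brookfield's students skew toward remedial, which has a lower base rate.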